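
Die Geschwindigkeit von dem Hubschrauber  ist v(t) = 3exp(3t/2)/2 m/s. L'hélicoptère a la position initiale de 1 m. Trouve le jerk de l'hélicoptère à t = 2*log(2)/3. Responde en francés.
Pour résoudre ceci, nous devons prendre 2 dérivées de notre équation de la vitesse v(t) = 3·exp(3·t/2)/2. La dérivée de la vitesse donne l'accélération: a(t) = 9·exp(3·t/2)/4. En dérivant l'accélération, nous obtenons le jerk: j(t) = 27·exp(3·t/2)/8. De l'équation du jerk j(t) = 27·exp(3·t/2)/8, nous substituons t = 2*log(2)/3 pour obtenir j = 27/4.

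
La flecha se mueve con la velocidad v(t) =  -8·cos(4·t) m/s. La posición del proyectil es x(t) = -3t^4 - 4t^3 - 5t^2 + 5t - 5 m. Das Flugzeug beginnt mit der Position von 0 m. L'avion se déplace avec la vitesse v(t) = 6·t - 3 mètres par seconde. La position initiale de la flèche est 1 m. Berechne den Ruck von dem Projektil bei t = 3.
Um dies zu lösen, müssen wir 3 Ableitungen unserer Gleichung für die Position x(t) = -3·t^4 - 4·t^3 - 5·t^2 + 5·t - 5 nehmen. Mit d/dt von x(t) finden wir v(t) = -12·t^3 - 12·t^2 - 10·t + 5. Mit d/dt von v(t) finden wir a(t) = -36·t^2 - 24·t - 10. Mit d/dt von a(t) finden wir j(t) = -72·t - 24. Aus der Gleichung für den Ruck j(t) = -72·t - 24, setzen wir t = 3 ein und erhalten j = -240.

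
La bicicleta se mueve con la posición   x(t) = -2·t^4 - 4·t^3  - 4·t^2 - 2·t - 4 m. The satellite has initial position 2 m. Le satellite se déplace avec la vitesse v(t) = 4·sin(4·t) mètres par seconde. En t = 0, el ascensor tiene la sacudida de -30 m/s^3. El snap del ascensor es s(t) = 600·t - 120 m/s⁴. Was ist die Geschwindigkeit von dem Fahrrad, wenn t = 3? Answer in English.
We must differentiate our position equation x(t) = -2·t^4 - 4·t^3 - 4·t^2 - 2·t - 4 1 time. The derivative of position gives velocity: v(t) = -8·t^3 - 12·t^2 - 8·t - 2. From the given velocity equation v(t) = -8·t^3 - 12·t^2 - 8·t - 2, we substitute t = 3 to get v = -350.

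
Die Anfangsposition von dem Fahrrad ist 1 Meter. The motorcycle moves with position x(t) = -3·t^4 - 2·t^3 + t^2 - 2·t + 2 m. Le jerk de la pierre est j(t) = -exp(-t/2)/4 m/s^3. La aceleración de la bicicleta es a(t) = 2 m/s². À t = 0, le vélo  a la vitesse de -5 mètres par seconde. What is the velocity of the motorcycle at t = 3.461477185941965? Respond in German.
Um dies zu lösen, müssen wir 1 Ableitung unserer Gleichung für die Position x(t) = -3·t^4 - 2·t^3 + t^2 - 2·t + 2 nehmen. Die Ableitung von der Position ergibt die Geschwindigkeit: v(t) = -12·t^3 - 6·t^2 + 2·t - 2. Mit v(t) = -12·t^3 - 6·t^2 + 2·t - 2 und Einsetzen von t = 3.461477185941965, finden wir v = -564.665729371272.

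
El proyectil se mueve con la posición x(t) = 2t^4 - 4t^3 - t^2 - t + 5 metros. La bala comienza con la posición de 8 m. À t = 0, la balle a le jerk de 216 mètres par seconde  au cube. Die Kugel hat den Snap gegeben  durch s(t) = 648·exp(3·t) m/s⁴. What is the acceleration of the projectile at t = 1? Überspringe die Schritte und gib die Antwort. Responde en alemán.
a(1) = -2.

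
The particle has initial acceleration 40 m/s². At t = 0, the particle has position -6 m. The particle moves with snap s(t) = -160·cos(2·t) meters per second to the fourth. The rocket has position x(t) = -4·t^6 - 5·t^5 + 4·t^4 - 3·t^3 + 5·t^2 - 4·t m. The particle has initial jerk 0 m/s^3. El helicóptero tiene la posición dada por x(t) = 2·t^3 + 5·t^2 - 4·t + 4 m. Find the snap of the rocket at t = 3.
Starting from position x(t) = -4·t^6 - 5·t^5 + 4·t^4 - 3·t^3 + 5·t^2 - 4·t, we take 4 derivatives. Taking d/dt of x(t), we find v(t) = -24·t^5 - 25·t^4 + 16·t^3 - 9·t^2 + 10·t - 4. Taking d/dt of v(t), we find a(t) = -120·t^4 - 100·t^3 + 48·t^2 - 18·t + 10. Differentiating acceleration, we get jerk: j(t) = -480·t^3 - 300·t^2 + 96·t - 18. The derivative of jerk gives snap: s(t) = -1440·t^2 - 600·t + 96. Using s(t) = -1440·t^2 - 600·t + 96 and substituting t = 3, we find s = -14664.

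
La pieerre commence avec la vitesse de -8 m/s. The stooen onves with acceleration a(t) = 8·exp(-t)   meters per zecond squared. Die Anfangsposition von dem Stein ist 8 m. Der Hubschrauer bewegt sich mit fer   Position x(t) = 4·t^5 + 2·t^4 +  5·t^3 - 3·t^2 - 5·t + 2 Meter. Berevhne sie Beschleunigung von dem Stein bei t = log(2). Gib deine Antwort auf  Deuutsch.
Mit a(t) = 8·exp(-t) und Einsetzen von t = log(2), finden wir a = 4.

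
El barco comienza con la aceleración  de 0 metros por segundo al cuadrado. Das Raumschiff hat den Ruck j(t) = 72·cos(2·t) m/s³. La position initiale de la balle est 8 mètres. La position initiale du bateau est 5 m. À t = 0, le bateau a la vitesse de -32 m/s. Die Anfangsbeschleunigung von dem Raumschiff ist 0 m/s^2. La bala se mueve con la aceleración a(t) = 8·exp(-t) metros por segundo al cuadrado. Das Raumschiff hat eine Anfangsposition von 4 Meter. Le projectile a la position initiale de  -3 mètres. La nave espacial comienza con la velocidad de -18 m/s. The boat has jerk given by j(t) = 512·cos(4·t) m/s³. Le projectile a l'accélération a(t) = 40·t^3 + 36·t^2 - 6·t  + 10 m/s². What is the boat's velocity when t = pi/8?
To solve this, we need to take 2 antiderivatives of our jerk equation j(t) = 512·cos(4·t). Taking ∫j(t)dt and applying a(0) = 0, we find a(t) = 128·sin(4·t). Finding the integral of a(t) and using v(0) = -32: v(t) = -32·cos(4·t). From the given velocity equation v(t) = -32·cos(4·t), we substitute t = pi/8 to get v = 0.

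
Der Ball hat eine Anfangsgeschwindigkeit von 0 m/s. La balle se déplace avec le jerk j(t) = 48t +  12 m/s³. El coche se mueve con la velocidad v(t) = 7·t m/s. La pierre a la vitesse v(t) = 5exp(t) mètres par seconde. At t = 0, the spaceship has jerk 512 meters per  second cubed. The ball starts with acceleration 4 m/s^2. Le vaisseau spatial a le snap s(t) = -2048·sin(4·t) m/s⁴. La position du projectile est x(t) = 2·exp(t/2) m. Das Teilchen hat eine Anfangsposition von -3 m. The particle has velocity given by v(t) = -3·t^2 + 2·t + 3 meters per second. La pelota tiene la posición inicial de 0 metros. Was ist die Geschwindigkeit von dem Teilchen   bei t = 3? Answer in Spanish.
De la ecuación de la velocidad v(t) = -3·t^2 + 2·t + 3, sustituimos t = 3 para obtener v = -18.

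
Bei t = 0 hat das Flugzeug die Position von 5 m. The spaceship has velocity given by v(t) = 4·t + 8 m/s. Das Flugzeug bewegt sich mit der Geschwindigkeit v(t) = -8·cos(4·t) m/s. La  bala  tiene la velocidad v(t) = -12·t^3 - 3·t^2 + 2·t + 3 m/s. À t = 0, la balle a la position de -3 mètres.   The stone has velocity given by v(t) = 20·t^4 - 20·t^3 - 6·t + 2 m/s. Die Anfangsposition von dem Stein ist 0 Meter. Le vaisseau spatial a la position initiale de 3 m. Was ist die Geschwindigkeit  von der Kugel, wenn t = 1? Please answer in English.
We have velocity v(t) = -12·t^3 - 3·t^2 + 2·t + 3. Substituting t = 1: v(1) = -10.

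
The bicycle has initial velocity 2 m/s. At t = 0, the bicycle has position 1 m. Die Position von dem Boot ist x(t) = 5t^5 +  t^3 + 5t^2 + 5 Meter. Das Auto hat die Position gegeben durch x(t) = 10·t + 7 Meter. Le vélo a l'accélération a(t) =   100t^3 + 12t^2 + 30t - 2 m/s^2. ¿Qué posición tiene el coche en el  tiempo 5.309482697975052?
Tenemos la posición x(t) = 10·t + 7. Sustituyendo t = 5.309482697975052: x(5.309482697975052) = 60.0948269797505.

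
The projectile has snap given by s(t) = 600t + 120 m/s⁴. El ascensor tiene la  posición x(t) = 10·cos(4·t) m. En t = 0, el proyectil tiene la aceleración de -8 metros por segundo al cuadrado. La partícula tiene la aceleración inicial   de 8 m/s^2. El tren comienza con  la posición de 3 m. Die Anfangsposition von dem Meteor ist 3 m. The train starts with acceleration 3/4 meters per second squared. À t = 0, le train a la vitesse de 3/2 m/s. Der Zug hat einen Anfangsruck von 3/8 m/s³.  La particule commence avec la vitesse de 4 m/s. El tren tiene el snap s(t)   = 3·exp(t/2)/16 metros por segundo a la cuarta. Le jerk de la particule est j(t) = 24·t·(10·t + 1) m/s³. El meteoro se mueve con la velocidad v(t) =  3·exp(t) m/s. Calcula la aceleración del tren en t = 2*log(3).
Para resolver esto, necesitamos tomar 2 integrales de nuestra ecuación del snap s(t) = 3·exp(t/2)/16. Tomando ∫s(t)dt y aplicando j(0) = 3/8, encontramos j(t) = 3·exp(t/2)/8. La antiderivada de la sacudida es la aceleración. Usando a(0) = 3/4, obtenemos a(t) = 3·exp(t/2)/4. Usando a(t) = 3·exp(t/2)/4 y sustituyendo t = 2*log(3), encontramos a = 9/4.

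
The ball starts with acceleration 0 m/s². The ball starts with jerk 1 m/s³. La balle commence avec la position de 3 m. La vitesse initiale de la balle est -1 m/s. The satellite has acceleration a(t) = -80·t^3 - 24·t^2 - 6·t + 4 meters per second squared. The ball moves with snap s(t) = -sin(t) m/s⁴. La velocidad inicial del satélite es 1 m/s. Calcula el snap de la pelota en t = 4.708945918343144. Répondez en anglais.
From the given snap equation s(t) = -sin(t), we substitute t = 4.708945918343144 to get s = 0.999994072667745.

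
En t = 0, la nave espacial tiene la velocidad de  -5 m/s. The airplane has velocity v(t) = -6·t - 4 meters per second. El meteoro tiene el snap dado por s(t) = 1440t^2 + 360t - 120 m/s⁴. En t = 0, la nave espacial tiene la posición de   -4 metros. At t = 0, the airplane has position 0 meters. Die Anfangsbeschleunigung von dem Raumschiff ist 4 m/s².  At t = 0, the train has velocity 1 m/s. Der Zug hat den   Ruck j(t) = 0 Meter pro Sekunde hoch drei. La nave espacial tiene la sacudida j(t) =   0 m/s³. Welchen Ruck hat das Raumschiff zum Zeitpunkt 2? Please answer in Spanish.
Tenemos la sacudida j(t) = 0. Sustituyendo t = 2: j(2) = 0.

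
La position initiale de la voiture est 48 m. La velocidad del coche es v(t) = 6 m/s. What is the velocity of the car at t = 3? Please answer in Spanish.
Usando v(t) = 6 y sustituyendo t = 3, encontramos v = 6.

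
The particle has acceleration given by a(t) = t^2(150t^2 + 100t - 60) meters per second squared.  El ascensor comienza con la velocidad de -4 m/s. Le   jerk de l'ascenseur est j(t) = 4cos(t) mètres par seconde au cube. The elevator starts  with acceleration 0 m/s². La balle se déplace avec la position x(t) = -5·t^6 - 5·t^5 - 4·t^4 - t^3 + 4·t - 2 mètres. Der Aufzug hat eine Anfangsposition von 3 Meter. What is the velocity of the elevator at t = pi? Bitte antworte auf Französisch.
Nous devons intégrer notre équation du jerk j(t) = 4·cos(t) 2 fois. En intégrant le jerk et en utilisant la condition initiale a(0) = 0, nous obtenons a(t) = 4·sin(t). En intégrant l'accélération et en utilisant la condition initiale v(0) = -4, nous obtenons v(t) = -4·cos(t). De l'équation de la vitesse v(t) = -4·cos(t), nous substituons t = pi pour obtenir v = 4.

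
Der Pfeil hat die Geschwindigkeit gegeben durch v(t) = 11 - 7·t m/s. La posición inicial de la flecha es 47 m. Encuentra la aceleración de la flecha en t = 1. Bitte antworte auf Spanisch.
Debemos derivar nuestra ecuación de la velocidad v(t) = 11 - 7·t 1 vez. Derivando la velocidad, obtenemos la aceleración: a(t) = -7. Tenemos la aceleración a(t) = -7. Sustituyendo t = 1: a(1) = -7.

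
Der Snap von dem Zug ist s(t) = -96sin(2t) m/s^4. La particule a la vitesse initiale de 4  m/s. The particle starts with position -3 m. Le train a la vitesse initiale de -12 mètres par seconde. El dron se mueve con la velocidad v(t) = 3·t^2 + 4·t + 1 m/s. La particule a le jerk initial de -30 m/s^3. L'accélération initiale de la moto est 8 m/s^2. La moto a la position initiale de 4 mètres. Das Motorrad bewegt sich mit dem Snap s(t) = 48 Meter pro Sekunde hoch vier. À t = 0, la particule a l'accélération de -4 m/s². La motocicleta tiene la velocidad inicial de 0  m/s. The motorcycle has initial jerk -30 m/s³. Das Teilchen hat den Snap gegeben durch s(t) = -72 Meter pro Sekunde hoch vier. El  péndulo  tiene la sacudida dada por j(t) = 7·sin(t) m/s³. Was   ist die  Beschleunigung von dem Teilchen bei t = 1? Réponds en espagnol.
Para resolver esto, necesitamos tomar 2 integrales de nuestra ecuación del snap s(t) = -72. La antiderivada del snap es la sacudida. Usando j(0) = -30, obtenemos j(t) = -72·t - 30. Integrando la sacudida y usando la condición inicial a(0) = -4, obtenemos a(t) = -36·t^2 - 30·t - 4. Usando a(t) = -36·t^2 - 30·t - 4 y sustituyendo t = 1, encontramos a = -70.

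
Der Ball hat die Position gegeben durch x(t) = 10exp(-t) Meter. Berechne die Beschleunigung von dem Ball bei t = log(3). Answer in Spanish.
Partiendo de la posición x(t) = 10·exp(-t), tomamos 2 derivadas. Derivando la posición, obtenemos la velocidad: v(t) = -10·exp(-t). Derivando la velocidad, obtenemos la aceleración: a(t) = 10·exp(-t). Tenemos la aceleración a(t) = 10·exp(-t). Sustituyendo t = log(3): a(log(3)) = 10/3.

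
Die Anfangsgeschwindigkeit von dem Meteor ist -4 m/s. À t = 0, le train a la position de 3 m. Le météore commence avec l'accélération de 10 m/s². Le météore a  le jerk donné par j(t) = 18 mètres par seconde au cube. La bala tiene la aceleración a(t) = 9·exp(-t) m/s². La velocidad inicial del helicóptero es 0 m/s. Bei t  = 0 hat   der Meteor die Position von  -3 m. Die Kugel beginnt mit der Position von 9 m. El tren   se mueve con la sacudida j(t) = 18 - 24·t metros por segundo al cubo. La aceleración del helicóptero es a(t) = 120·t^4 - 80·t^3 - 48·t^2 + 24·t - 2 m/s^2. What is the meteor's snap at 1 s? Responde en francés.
Nous devons dériver notre équation du jerk j(t) = 18 1 fois. En prenant d/dt de j(t), nous trouvons s(t) = 0. De l'équation du snap s(t) = 0, nous substituons t = 1 pour obtenir s = 0.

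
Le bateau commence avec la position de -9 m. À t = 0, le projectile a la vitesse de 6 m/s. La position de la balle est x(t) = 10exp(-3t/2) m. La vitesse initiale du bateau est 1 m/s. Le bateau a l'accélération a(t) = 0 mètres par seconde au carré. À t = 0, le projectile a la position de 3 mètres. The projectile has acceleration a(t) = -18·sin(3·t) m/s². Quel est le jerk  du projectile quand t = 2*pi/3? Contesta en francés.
Pour résoudre ceci, nous devons prendre 1 dérivée de notre équation de l'accélération a(t) = -18·sin(3·t). En prenant d/dt de a(t), nous trouvons j(t) = -54·cos(3·t). En utilisant j(t) = -54·cos(3·t) et en substituant t = 2*pi/3, nous trouvons j = -54.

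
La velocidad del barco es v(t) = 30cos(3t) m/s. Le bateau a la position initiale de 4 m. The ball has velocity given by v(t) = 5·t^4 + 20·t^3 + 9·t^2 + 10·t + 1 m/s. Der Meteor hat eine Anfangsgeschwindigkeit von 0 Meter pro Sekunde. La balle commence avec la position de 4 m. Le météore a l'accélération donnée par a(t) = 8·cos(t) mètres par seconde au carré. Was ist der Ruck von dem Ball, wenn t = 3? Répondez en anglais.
To solve this, we need to take 2 derivatives of our velocity equation v(t) = 5·t^4 + 20·t^3 + 9·t^2 + 10·t + 1. Differentiating velocity, we get acceleration: a(t) = 20·t^3 + 60·t^2 + 18·t + 10. Taking d/dt of a(t), we find j(t) = 60·t^2 + 120·t + 18. Using j(t) = 60·t^2 + 120·t + 18 and substituting t = 3, we find j = 918.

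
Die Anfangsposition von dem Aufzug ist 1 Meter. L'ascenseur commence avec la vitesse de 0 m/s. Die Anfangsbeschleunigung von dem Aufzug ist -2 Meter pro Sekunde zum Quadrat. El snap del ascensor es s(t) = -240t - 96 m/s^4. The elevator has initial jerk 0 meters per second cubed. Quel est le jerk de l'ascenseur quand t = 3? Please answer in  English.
We need to integrate our snap equation s(t) = -240·t - 96 1 time. The integral of snap, with j(0) = 0, gives jerk: j(t) = 24·t·(-5·t - 4). Using j(t) = 24·t·(-5·t - 4) and substituting t = 3, we find j = -1368.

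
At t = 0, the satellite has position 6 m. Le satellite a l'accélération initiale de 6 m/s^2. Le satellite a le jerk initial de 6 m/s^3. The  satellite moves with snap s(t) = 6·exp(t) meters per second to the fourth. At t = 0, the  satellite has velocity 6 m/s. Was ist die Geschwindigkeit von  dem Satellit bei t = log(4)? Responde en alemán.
Wir müssen das Integral unserer Gleichung für den Snap s(t) = 6·exp(t) 3-mal finden. Das Integral von dem Snap, mit j(0) = 6, ergibt den Ruck: j(t) = 6·exp(t). Das Integral von dem Ruck ist die Beschleunigung. Mit a(0) = 6 erhalten wir a(t) = 6·exp(t). Das Integral von der Beschleunigung, mit v(0) = 6, ergibt die Geschwindigkeit: v(t) = 6·exp(t). Mit v(t) = 6·exp(t) und Einsetzen von t = log(4), finden wir v = 24.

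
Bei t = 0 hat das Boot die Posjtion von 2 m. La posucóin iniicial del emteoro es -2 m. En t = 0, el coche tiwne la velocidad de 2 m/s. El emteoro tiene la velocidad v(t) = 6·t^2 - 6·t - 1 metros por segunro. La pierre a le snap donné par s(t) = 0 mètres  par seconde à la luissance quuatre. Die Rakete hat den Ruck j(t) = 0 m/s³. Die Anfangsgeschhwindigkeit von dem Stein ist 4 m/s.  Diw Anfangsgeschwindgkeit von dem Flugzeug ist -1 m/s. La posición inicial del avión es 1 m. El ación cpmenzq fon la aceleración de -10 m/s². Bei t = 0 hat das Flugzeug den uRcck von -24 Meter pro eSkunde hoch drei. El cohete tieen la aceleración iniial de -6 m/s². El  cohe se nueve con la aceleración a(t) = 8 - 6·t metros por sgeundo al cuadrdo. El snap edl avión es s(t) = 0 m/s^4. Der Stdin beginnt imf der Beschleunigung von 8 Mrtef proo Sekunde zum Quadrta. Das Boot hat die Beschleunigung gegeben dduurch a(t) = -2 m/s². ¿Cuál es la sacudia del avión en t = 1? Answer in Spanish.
Necesitamos integrar nuestra ecuación del snap s(t) = 0 1 vez. La integral del snap, con j(0) = -24, da la sacudida: j(t) = -24. Usando j(t) = -24 y sustituyendo t = 1, encontramos j = -24.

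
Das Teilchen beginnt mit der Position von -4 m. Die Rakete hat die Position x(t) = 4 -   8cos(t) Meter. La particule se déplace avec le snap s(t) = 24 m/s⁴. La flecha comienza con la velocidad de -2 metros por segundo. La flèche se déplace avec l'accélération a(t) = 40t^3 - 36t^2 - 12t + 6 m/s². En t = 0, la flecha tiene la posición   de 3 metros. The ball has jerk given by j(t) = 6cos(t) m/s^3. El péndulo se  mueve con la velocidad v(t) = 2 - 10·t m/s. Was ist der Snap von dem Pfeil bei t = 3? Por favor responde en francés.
Pour résoudre ceci, nous devons prendre 2 dérivées de notre équation de l'accélération a(t) = 40·t^3 - 36·t^2 - 12·t + 6. En prenant d/dt de a(t), nous trouvons j(t) = 120·t^2 - 72·t - 12. En dérivant le jerk, nous obtenons le snap: s(t) = 240·t - 72. Nous avons le snap s(t) = 240·t - 72. En substituant t = 3: s(3) = 648.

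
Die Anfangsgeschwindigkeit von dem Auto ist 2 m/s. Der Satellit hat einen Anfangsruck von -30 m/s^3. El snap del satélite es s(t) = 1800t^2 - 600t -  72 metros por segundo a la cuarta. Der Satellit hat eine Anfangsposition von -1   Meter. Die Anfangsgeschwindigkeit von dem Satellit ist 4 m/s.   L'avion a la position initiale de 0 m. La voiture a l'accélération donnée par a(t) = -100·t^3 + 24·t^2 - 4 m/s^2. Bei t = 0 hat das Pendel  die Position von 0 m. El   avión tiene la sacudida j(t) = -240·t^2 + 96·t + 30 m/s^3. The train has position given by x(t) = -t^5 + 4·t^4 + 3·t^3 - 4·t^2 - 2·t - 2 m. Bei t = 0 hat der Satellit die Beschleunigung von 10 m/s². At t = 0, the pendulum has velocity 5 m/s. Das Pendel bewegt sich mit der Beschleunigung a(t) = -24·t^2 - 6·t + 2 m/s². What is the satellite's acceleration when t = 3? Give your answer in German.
Um dies zu lösen, müssen wir 2 Integrale unserer Gleichung für den Snap s(t) = 1800·t^2 - 600·t - 72 finden. Die Stammfunktion von dem Snap ist der Ruck. Mit j(0) = -30 erhalten wir j(t) = 600·t^3 - 300·t^2 - 72·t - 30. Das Integral von dem Ruck, mit a(0) = 10, ergibt die Beschleunigung: a(t) = 150·t^4 - 100·t^3 - 36·t^2 - 30·t + 10. Wir haben die Beschleunigung a(t) = 150·t^4 - 100·t^3 - 36·t^2 - 30·t + 10. Durch Einsetzen von t = 3: a(3) = 9046.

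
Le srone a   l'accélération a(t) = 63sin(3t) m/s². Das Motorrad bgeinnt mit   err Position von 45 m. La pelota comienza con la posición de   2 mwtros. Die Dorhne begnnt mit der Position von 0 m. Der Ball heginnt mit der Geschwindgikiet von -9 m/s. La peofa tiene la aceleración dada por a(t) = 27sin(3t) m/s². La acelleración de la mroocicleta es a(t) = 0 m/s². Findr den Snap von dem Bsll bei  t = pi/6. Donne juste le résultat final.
s(pi/6) = -243.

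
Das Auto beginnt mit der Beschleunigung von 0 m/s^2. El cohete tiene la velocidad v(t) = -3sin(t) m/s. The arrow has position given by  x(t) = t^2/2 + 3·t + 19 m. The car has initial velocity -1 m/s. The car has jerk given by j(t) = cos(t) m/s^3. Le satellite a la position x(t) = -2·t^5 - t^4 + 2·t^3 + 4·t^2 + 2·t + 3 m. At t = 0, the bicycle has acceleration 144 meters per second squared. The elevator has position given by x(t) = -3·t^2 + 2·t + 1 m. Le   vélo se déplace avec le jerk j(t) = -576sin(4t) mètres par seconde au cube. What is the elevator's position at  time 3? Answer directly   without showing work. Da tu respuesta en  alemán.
Bei t = 3, x = -20.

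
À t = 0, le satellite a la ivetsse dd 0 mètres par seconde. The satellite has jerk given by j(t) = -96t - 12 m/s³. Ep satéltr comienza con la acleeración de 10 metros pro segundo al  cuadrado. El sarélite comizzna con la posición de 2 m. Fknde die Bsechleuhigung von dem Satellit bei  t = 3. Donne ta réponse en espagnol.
Para resolver esto, necesitamos tomar 1 integral de nuestra ecuación de la sacudida j(t) = -96·t - 12. La antiderivada de la sacudida es la aceleración. Usando a(0) = 10, obtenemos a(t) = -48·t^2 - 12·t + 10. Tenemos la aceleración a(t) = -48·t^2 - 12·t + 10. Sustituyendo t = 3: a(3) = -458.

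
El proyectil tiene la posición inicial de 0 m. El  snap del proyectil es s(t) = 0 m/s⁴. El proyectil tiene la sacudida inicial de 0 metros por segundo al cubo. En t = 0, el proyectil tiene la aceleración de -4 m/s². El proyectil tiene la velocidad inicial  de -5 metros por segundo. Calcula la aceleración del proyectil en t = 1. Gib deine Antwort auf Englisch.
To find the answer, we compute 2 antiderivatives of s(t) = 0. Finding the antiderivative of s(t) and using j(0) = 0: j(t) = 0. Integrating jerk and using the initial condition a(0) = -4, we get a(t) = -4. Using a(t) = -4 and substituting t = 1, we find a = -4.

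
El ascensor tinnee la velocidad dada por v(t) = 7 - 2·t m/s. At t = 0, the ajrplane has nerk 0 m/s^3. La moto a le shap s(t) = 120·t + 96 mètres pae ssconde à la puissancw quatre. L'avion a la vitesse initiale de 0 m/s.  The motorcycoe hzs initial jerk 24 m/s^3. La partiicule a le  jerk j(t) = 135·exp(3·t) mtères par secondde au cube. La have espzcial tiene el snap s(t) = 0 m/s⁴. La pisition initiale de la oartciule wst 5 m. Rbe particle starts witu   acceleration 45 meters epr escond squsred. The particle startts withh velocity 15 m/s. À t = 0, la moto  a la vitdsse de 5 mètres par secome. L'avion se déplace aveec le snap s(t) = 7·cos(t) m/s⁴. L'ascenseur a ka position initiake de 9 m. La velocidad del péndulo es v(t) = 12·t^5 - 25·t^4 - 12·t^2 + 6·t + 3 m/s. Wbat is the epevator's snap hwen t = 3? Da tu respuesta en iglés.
Starting from velocity v(t) = 7 - 2·t, we take 3 derivatives. The derivative of velocity gives acceleration: a(t) = -2. The derivative of acceleration gives jerk: j(t) = 0. The derivative of jerk gives snap: s(t) = 0. We have snap s(t) = 0. Substituting t = 3: s(3) = 0.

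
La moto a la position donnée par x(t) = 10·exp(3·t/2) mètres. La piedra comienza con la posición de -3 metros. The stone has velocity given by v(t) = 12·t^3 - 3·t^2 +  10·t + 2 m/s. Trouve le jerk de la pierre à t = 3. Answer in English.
Starting from velocity v(t) = 12·t^3 - 3·t^2 + 10·t + 2, we take 2 derivatives. The derivative of velocity gives acceleration: a(t) = 36·t^2 - 6·t + 10. Differentiating acceleration, we get jerk: j(t) = 72·t - 6. From the given jerk equation j(t) = 72·t - 6, we substitute t = 3 to get j = 210.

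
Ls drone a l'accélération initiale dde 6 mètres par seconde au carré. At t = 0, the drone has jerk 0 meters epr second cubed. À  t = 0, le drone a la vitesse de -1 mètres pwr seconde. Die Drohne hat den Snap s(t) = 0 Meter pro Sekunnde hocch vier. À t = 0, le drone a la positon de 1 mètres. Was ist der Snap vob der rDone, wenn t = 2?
Wir haben den Snap s(t) = 0. Durch Einsetzen von t = 2: s(2) = 0.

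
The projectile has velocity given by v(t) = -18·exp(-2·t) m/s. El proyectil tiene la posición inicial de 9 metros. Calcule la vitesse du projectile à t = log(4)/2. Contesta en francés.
En utilisant v(t) = -18·exp(-2·t) et en substituant t = log(4)/2, nous trouvons v = -9/2.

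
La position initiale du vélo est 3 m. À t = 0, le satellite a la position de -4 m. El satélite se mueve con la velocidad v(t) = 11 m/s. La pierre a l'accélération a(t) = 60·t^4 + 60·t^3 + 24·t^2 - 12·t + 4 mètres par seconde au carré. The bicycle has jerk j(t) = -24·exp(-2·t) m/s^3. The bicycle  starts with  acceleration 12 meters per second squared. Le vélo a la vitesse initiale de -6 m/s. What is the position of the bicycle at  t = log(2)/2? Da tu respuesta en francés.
En partant du jerk j(t) = -24·exp(-2·t), nous prenons 3 intégrales. L'intégrale du jerk, avec a(0) = 12, donne l'accélération: a(t) = 12·exp(-2·t). En prenant ∫a(t)dt et en appliquant v(0) = -6, nous trouvons v(t) = -6·exp(-2·t). En intégrant la vitesse et en utilisant la condition initiale x(0) = 3, nous obtenons x(t) = 3·exp(-2·t). En utilisant x(t) = 3·exp(-2·t) et en substituant t = log(2)/2, nous trouvons x = 3/2.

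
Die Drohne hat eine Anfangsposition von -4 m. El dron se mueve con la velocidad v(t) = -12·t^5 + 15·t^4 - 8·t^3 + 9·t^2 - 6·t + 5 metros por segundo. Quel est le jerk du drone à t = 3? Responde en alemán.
Um dies zu lösen, müssen wir 2 Ableitungen unserer Gleichung für die Geschwindigkeit v(t) = -12·t^5 + 15·t^4 - 8·t^3 + 9·t^2 - 6·t + 5 nehmen. Durch Ableiten von der Geschwindigkeit erhalten wir die Beschleunigung: a(t) = -60·t^4 + 60·t^3 - 24·t^2 + 18·t - 6. Durch Ableiten von der Beschleunigung erhalten wir den Ruck: j(t) = -240·t^3 + 180·t^2 - 48·t + 18. Wir haben den Ruck j(t) = -240·t^3 + 180·t^2 - 48·t + 18. Durch Einsetzen von t = 3: j(3) = -4986.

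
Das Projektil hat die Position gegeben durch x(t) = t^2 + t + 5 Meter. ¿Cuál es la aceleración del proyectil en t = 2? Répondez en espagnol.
Para resolver esto, necesitamos tomar 2 derivadas de nuestra ecuación de la posición x(t) = t^2 + t + 5. La derivada de la posición da la velocidad: v(t) = 2·t + 1. Derivando la velocidad, obtenemos la aceleración: a(t) = 2. Tenemos la aceleración a(t) = 2. Sustituyendo t = 2: a(2) = 2.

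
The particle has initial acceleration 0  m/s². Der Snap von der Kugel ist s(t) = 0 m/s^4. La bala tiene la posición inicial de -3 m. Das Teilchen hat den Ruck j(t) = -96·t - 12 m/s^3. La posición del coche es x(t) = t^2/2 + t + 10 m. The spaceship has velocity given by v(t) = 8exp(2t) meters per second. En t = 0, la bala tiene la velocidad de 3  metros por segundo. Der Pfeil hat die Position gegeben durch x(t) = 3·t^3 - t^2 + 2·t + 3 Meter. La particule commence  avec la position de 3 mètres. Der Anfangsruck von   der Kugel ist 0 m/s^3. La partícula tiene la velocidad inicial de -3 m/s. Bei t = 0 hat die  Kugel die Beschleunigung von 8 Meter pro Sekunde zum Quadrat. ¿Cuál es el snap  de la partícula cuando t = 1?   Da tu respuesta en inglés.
Starting from jerk j(t) = -96·t - 12, we take 1 derivative. Differentiating jerk, we get snap: s(t) = -96. From the given snap equation s(t) = -96, we substitute t = 1 to get s = -96.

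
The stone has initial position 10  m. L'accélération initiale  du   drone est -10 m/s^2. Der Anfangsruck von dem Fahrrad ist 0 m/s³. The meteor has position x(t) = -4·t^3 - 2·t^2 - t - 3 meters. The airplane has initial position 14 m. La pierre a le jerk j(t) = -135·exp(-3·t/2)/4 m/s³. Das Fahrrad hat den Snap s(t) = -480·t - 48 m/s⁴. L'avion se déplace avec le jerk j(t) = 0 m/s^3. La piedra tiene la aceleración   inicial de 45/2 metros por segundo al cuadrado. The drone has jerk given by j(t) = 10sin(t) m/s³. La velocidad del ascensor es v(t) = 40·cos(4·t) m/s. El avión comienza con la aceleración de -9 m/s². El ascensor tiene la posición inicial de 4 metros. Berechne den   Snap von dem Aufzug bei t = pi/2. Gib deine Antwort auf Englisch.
We must differentiate our velocity equation v(t) = 40·cos(4·t) 3 times. The derivative of velocity gives acceleration: a(t) = -160·sin(4·t). Taking d/dt of a(t), we find j(t) = -640·cos(4·t). The derivative of jerk gives snap: s(t) = 2560·sin(4·t). Using s(t) = 2560·sin(4·t) and substituting t = pi/2, we find s = 0.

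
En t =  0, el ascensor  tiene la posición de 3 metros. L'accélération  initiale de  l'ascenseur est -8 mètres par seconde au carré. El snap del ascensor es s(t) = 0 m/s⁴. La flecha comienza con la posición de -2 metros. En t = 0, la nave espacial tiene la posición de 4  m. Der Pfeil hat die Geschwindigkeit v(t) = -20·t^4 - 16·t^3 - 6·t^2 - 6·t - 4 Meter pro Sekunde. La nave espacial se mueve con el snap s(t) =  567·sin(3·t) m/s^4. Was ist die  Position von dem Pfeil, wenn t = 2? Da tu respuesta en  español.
Necesitamos integrar nuestra ecuación de la velocidad v(t) = -20·t^4 - 16·t^3 - 6·t^2 - 6·t - 4 1 vez. Integrando la velocidad y usando la condición inicial x(0) = -2, obtenemos x(t) = -4·t^5 - 4·t^4 - 2·t^3 - 3·t^2 - 4·t - 2. De la ecuación de la posición x(t) = -4·t^5 - 4·t^4 - 2·t^3 - 3·t^2 - 4·t - 2, sustituimos t = 2 para obtener x = -230.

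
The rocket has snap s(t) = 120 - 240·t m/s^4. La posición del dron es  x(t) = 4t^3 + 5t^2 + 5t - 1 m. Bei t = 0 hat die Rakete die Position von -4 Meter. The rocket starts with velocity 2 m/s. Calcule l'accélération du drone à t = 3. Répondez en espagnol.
Debemos derivar nuestra ecuación de la posición x(t) = 4·t^3 + 5·t^2 + 5·t - 1 2 veces. Tomando d/dt de x(t), encontramos v(t) = 12·t^2 + 10·t + 5. La derivada de la velocidad da la aceleración: a(t) = 24·t + 10. Tenemos la aceleración a(t) = 24·t + 10. Sustituyendo t = 3: a(3) = 82.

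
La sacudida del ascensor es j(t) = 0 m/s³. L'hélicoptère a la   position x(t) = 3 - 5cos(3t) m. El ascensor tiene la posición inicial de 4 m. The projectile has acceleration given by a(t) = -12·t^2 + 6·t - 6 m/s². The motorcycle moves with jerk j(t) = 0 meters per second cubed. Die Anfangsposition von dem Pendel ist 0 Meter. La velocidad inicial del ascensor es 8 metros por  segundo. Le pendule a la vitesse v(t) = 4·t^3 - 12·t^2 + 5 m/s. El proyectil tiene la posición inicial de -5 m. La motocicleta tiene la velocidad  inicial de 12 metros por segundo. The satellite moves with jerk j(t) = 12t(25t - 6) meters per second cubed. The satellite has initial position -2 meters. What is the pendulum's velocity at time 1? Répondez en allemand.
Wir haben die Geschwindigkeit v(t) = 4·t^3 - 12·t^2 + 5. Durch Einsetzen von t = 1: v(1) = -3.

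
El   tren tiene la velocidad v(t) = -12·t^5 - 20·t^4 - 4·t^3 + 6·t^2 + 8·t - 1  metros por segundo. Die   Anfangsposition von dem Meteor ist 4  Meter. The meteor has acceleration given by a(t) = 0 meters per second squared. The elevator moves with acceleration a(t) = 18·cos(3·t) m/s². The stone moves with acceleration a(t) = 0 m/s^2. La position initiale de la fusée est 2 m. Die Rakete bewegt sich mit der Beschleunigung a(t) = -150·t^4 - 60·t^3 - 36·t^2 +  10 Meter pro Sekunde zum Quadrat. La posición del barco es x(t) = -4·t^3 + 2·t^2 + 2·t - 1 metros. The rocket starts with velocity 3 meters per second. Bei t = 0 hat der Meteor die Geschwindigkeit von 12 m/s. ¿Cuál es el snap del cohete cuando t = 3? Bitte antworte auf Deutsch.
Ausgehend von der Beschleunigung a(t) = -150·t^4 - 60·t^3 - 36·t^2 + 10, nehmen wir 2 Ableitungen. Mit d/dt von a(t) finden wir j(t) = -600·t^3 - 180·t^2 - 72·t. Die Ableitung von dem Ruck ergibt den Snap: s(t) = -1800·t^2 - 360·t - 72. Aus der Gleichung für den Snap s(t) = -1800·t^2 - 360·t - 72, setzen wir t = 3 ein und erhalten s = -17352.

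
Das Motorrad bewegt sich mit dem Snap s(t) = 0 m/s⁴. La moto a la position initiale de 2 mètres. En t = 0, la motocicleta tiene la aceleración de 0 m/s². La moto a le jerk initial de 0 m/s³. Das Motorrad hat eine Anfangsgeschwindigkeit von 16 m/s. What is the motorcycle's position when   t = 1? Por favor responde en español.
Necesitamos integrar nuestra ecuación del snap s(t) = 0 4 veces. La integral del snap es la sacudida. Usando j(0) = 0, obtenemos j(t) = 0. Integrando la sacudida y usando la condición inicial a(0) = 0, obtenemos a(t) = 0. La integral de la aceleración es la velocidad. Usando v(0) = 16, obtenemos v(t) = 16. La antiderivada de la velocidad, con x(0) = 2, da la posición: x(t) = 16·t + 2. De la ecuación de la posición x(t) = 16·t + 2, sustituimos t = 1 para obtener x = 18.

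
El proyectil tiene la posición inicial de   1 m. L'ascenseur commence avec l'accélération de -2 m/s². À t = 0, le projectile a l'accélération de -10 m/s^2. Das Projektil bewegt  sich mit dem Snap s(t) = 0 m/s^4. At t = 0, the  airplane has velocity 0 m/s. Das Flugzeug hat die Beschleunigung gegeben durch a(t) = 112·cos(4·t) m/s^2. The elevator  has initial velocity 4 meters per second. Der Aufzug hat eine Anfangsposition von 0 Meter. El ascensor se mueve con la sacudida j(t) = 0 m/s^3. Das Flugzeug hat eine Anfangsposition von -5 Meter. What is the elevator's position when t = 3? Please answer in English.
Starting from jerk j(t) = 0, we take 3 antiderivatives. The antiderivative of jerk, with a(0) = -2, gives acceleration: a(t) = -2. Taking ∫a(t)dt and applying v(0) = 4, we find v(t) = 4 - 2·t. Taking ∫v(t)dt and applying x(0) = 0, we find x(t) = -t^2 + 4·t. From the given position equation x(t) = -t^2 + 4·t, we substitute t = 3 to get x = 3.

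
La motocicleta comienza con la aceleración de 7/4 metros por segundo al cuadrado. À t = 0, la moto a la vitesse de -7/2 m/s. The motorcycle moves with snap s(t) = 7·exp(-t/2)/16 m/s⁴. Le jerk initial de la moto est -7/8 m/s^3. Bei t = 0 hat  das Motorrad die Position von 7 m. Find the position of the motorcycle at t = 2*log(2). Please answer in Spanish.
Necesitamos integrar nuestra ecuación del snap s(t) = 7·exp(-t/2)/16 4 veces. Tomando ∫s(t)dt y aplicando j(0) = -7/8, encontramos j(t) = -7·exp(-t/2)/8. Integrando la sacudida y usando la condición inicial a(0) = 7/4, obtenemos a(t) = 7·exp(-t/2)/4. La antiderivada de la aceleración es la velocidad. Usando v(0) = -7/2, obtenemos v(t) = -7·exp(-t/2)/2. Tomando ∫v(t)dt y aplicando x(0) = 7, encontramos x(t) = 7·exp(-t/2). De la ecuación de la posición x(t) = 7·exp(-t/2), sustituimos t = 2*log(2) para obtener x = 7/2.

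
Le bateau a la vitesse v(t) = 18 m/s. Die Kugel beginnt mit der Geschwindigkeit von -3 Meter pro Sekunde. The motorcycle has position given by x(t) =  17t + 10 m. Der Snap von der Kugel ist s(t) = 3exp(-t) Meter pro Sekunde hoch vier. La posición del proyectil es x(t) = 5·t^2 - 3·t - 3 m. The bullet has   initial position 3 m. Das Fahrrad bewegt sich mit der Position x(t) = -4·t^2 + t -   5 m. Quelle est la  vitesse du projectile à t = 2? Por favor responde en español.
Partiendo de la posición x(t) = 5·t^2 - 3·t - 3, tomamos 1 derivada. Tomando d/dt de x(t), encontramos v(t) = 10·t - 3. De la ecuación de la velocidad v(t) = 10·t - 3, sustituimos t = 2 para obtener v = 17.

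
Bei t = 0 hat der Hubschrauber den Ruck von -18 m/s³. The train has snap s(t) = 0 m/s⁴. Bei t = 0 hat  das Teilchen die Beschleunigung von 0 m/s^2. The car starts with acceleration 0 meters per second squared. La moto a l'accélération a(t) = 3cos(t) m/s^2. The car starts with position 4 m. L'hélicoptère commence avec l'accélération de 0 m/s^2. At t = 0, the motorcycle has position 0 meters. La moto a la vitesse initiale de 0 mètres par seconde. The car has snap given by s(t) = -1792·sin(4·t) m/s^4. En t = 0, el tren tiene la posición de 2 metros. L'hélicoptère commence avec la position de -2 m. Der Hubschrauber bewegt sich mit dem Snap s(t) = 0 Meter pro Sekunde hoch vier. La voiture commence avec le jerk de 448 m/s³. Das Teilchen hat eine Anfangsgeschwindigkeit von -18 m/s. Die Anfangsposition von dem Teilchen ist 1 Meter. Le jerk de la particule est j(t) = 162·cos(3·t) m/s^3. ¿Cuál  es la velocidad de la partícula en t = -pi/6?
Para resolver esto, necesitamos tomar 2 antiderivadas de nuestra ecuación de la sacudida j(t) = 162·cos(3·t). La antiderivada de la sacudida, con a(0) = 0, da la aceleración: a(t) = 54·sin(3·t). La antiderivada de la aceleración es la velocidad. Usando v(0) = -18, obtenemos v(t) = -18·cos(3·t). Usando v(t) = -18·cos(3·t) y sustituyendo t = -pi/6, encontramos v = 0.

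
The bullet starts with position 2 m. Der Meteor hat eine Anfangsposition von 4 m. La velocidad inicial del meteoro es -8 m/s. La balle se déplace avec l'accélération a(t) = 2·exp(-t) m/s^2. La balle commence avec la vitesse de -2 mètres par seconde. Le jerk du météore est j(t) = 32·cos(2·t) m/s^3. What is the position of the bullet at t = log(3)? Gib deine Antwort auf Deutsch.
Ausgehend von der Beschleunigung a(t) = 2·exp(-t), nehmen wir 2 Integrale. Das Integral von der Beschleunigung, mit v(0) = -2, ergibt die Geschwindigkeit: v(t) = -2·exp(-t). Das Integral von der Geschwindigkeit ist die Position. Mit x(0) = 2 erhalten wir x(t) = 2·exp(-t). Mit x(t) = 2·exp(-t) und Einsetzen von t = log(3), finden wir x = 2/3.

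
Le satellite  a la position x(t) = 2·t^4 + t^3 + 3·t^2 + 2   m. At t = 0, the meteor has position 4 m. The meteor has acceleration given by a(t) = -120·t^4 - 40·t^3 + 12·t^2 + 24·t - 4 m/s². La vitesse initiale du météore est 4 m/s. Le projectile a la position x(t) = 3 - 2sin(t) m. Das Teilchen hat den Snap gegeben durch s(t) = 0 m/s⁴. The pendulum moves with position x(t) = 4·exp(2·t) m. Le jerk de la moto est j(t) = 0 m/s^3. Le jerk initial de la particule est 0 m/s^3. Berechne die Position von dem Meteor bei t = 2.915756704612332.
Wir müssen unsere Gleichung für die Beschleunigung a(t) = -120·t^4 - 40·t^3 + 12·t^2 + 24·t - 4 2-mal integrieren. Mit ∫a(t)dt und Anwendung von v(0) = 4, finden wir v(t) = -24·t^5 - 10·t^4 + 4·t^3 + 12·t^2 - 4·t + 4. Durch Integration von der Geschwindigkeit und Verwendung der Anfangsbedingung x(0) = 4, erhalten wir x(t) = -4·t^6 - 2·t^5 + t^4 + 4·t^3 - 2·t^2 + 4·t + 4. Wir haben die Position x(t) = -4·t^6 - 2·t^5 + t^4 + 4·t^3 - 2·t^2 + 4·t + 4. Durch Einsetzen von t = 2.915756704612332: x(2.915756704612332) = -2709.31644298808.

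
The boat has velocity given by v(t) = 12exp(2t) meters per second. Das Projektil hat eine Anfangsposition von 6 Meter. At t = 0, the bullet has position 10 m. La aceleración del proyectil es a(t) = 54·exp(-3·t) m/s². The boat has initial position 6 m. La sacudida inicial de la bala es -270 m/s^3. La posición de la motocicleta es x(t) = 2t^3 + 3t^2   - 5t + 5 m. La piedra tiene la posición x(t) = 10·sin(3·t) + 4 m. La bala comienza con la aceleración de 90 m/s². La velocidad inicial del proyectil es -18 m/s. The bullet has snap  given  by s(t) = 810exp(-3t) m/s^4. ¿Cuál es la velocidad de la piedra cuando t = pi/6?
Debemos derivar nuestra ecuación de la posición x(t) = 10·sin(3·t) + 4 1 vez. Tomando d/dt de x(t), encontramos v(t) = 30·cos(3·t). Usando v(t) = 30·cos(3·t) y sustituyendo t = pi/6, encontramos v = 0.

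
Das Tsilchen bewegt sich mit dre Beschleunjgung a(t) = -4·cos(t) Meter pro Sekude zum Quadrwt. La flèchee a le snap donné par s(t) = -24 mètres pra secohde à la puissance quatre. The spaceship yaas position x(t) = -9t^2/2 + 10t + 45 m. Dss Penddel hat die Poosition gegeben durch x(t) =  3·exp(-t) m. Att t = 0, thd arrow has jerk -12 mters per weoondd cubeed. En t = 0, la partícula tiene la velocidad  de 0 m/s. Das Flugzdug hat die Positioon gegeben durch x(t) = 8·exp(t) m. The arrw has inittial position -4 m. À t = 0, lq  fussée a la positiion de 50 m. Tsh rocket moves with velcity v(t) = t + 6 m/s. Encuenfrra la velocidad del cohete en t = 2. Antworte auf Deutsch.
Wir haben die Geschwindigkeit v(t) = t + 6. Durch Einsetzen von t = 2: v(2) = 8.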